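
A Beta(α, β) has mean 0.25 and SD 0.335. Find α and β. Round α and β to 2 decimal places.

α = 0.17, β = 0.50

First σ² = 0.112225. Setting α = μn, β = (1−μ)n with n = α+β,
μ(1−μ)/(n+1) = 0.112225 ⇒ n+1 = 0.1875/0.112225 = 1.6708 ⇒ n = 0.6708.
Hence α = 0.25×0.6708 = 0.17, β = 0.75×0.6708 = 0.50.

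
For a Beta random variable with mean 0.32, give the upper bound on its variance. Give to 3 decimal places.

For fixed mean μ the Beta variance is μ(1−μ)/(α+β+1), increasing as α+β decreases.
Its least upper bound (not attained) is μ(1−μ) = 0.32·0.68 = 0.218.

0.218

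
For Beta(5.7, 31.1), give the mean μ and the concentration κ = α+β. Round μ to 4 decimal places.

μ = 0.1549, κ = 36.8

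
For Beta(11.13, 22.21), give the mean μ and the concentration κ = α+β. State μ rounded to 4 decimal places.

κ = α+β = 11.13+22.21 = 33.34; μ = α/κ = 11.13/33.34 = 0.3338.

μ = 0.3338, κ = 33.34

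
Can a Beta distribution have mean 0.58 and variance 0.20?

Yes

For any Beta, Var(X) < E[X]·(1−E[X]).
Here μ(1−μ) = 0.58×0.42 = 0.2436, and 0.20 < 0.2436.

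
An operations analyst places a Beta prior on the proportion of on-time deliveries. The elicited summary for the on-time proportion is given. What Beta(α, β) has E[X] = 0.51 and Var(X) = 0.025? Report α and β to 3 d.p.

By moment matching, α+β = μ(1−μ)/σ² − 1 = (0.51·0.49)/0.025 − 1 = 9.9960 − 1 = 8.9960.
Since α/(α+β) = μ, α = 0.51·8.9960 = 4.588 and β = 0.49·8.9960 = 4.408.

α = 4.588, β = 4.408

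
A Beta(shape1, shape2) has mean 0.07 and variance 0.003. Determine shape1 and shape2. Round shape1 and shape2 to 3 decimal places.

By moment matching, shape1+shape2 = μ(1−μ)/σ² − 1 = (0.07·0.93)/0.003 − 1 = 21.7000 − 1 = 20.7000.
Since shape1/(shape1+shape2) = μ, shape1 = 0.07·20.7000 = 1.449 and shape2 = 0.93·20.7000 = 19.251.

shape1 = 1.449, shape2 = 19.251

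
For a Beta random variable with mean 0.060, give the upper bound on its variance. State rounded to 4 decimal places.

Var = μ(1−μ)/(α+β+1), which approaches μ(1−μ) as α+β → 0.
So the supremum is μ(1−μ) = 0.060×0.940 = 0.0564.

0.0564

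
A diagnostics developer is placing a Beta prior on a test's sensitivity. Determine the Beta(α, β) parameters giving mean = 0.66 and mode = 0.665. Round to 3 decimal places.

α = 43.560, β = 22.440

With s = α+β: μ = α/s and mode = (α−1)/(s−2). Eliminating α = μs,
μs − 1 = m(s−2) ⇒ s(μ−m) = 1−2m ⇒ s = -0.330/-0.005 = 66.0000.
So α = μs = 43.560, β = (1−μ)s = 22.440.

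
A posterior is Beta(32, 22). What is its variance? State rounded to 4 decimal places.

0.0044

Var = αβ/[(α+β)²(α+β+1)] = (32×22)/(54²×55) = 704/160380 = 0.0044.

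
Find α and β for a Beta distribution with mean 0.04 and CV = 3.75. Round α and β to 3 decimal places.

Var = (CV·μ)² = (3.75×0.04)² = 0.022500.
α+β = μ(1−μ)/Var − 1 = 0.0384/0.022500 − 1 = 0.7067.
Thus α = 0.04·0.7067 = 0.028 and β = 0.96·0.7067 = 0.678.

α = 0.028, β = 0.678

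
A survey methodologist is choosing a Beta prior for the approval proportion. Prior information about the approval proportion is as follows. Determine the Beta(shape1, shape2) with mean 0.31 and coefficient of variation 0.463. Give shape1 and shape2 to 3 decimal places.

shape1 = 2.909, shape2 = 6.474

Var = (CV·μ)² = (0.463×0.31)² = 0.020601.
shape1+shape2 = μ(1−μ)/Var − 1 = 0.2139/0.020601 − 1 = 9.3831.
Thus shape1 = 0.31·9.3831 = 2.909 and shape2 = 0.69·9.3831 = 6.474.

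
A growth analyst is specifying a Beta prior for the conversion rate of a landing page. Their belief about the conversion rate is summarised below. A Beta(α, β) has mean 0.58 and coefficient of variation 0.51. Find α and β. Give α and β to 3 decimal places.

σ = CV·μ = 0.51×0.58 = 0.29580, so σ² = 0.087498.
s+1 = μ(1−μ)/σ² = 0.2436/0.087498 = 2.7841, so s = α+β = 1.7841.
α = μs = 1.035, β = (1−μ)s = 0.749.

α = 1.035, β = 0.749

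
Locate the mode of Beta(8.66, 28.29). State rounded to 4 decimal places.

0.2192

With α,β > 1, mode = (α−1)/(α+β−2) = 7.66/34.95 = 0.2192.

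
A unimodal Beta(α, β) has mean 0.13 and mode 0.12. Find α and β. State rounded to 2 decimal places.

α = 9.88, β = 66.12

Let s = α+β. Mean gives α = μs = 0.13s; mode gives (α−1)/(s−2) = 0.12.
Substituting: 0.13s − 1 = 0.12(s−2) = 0.12s − 0.24, so 0.01s = 0.76 and s = 76.0000.
Then α = 0.13×76.0000 = 9.88 and β = s−α = 66.12.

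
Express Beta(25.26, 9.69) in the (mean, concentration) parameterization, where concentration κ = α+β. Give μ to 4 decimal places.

μ = 0.7227, κ = 34.95

κ = α+β = 25.26+9.69 = 34.95; μ = α/κ = 25.26/34.95 = 0.7227.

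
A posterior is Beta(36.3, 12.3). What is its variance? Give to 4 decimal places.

0.0038

μ = 36.3/48.6 = 0.746914; Var = μ(1−μ)/(α+β+1) = 0.1890337/49.6 = 0.0038.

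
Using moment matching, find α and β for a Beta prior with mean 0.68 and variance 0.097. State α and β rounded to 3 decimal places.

By moment matching, α+β = μ(1−μ)/σ² − 1 = (0.68·0.32)/0.097 − 1 = 2.2433 − 1 = 1.2433.
Since α/(α+β) = μ, α = 0.68·1.2433 = 0.845 and β = 0.32·1.2433 = 0.398.

α = 0.845, β = 0.398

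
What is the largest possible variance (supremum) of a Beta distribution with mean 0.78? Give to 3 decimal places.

0.172

For fixed mean μ the Beta variance is μ(1−μ)/(α+β+1), increasing as α+β decreases.
Its least upper bound (not attained) is μ(1−μ) = 0.78·0.22 = 0.172.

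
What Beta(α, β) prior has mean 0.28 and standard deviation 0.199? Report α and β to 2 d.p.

α = 1.15, β = 2.95

σ² = 0.199² = 0.039601.
With s = α+β, Var = μ(1−μ)/(s+1), so s+1 = (0.28×0.72)/0.039601 = 5.0908 and s = 4.0908.
α = μs = 1.15, β = (1−μ)s = 2.95.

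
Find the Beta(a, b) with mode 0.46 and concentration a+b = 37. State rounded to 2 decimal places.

a = 17.10, b = 19.90

For a,b>1 the mode is (a−1)/(a+b−2), so a = mode·(κ−2)+1 = 0.46×35+1 = 17.10.
And b = (1−mode)·(κ−2)+1 = 0.54×35+1 = 19.90.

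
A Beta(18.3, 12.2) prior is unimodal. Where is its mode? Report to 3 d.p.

0.607

With α,β > 1, mode = (α−1)/(α+β−2) = 17.3/28.5 = 0.607.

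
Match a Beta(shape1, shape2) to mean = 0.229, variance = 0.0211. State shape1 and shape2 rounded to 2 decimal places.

Let s = shape1+shape2. The Beta variance is μ(1−μ)/(s+1).
So s+1 = μ(1−μ)/σ² = (0.229×0.771)/0.0211 = 0.176559/0.0211 = 8.3677, giving s = 7.3677.
Then shape1 = μs = 0.229×7.3677 = 1.69 and shape2 = (1−μ)s = 0.771×7.3677 = 5.68.

shape1 = 1.69, shape2 = 5.68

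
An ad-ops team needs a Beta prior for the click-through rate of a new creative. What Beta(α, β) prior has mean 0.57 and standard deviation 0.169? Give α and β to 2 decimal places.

Variance = 0.169² = 0.028561. The moment-matching identity α+β = μ(1−μ)/Var − 1 gives
α+β = 0.2451/0.028561 − 1 = 7.5816, so α = μ·7.5816 = 4.32 and β = (1−μ)·7.5816 = 3.26.

α = 4.32, β = 3.26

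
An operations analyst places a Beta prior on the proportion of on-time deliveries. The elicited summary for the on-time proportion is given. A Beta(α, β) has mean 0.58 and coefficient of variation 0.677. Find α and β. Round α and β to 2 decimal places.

α = 0.34, β = 0.24

Var = (CV·μ)² = (0.677×0.58)² = 0.154182.
α+β = μ(1−μ)/Var − 1 = 0.2436/0.154182 − 1 = 0.5800.
Thus α = 0.58·0.5800 = 0.34 and β = 0.42·0.5800 = 0.24.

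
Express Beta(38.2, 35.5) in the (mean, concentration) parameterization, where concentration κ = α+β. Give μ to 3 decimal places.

μ = 0.518, κ = 73.7

κ = α+β = 38.2+35.5 = 73.7; μ = α/κ = 38.2/73.7 = 0.518.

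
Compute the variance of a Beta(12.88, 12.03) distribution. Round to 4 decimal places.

0.0096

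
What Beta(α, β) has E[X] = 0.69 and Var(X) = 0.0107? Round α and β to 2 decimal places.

α = 13.10, β = 5.89

By moment matching, α+β = μ(1−μ)/σ² − 1 = (0.69·0.31)/0.0107 − 1 = 19.9907 − 1 = 18.9907.
Since α/(α+β) = μ, α = 0.69·18.9907 = 13.10 and β = 0.31·18.9907 = 5.89.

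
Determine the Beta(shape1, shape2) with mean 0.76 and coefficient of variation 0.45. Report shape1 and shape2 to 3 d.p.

shape1 = 0.425, shape2 = 0.134

Var = (CV·μ)² = (0.45×0.76)² = 0.116964.
shape1+shape2 = μ(1−μ)/Var − 1 = 0.1824/0.116964 − 1 = 0.5595.
Thus shape1 = 0.76·0.5595 = 0.425 and shape2 = 0.24·0.5595 = 0.134.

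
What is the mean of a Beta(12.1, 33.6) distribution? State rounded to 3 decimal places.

0.265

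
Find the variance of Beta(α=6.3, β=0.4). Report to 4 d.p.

α+β = 6.7 and αβ = 2.52, so Var = αβ/[(α+β)²(α+β+1)] = 2.52/345.653 = 0.0073.

0.0073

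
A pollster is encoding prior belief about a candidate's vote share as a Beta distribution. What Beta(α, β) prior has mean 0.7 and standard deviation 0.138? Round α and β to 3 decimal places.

α = 7.019, β = 3.008

Variance = 0.138² = 0.019044. The moment-matching identity α+β = μ(1−μ)/Var − 1 gives
α+β = 0.21/0.019044 − 1 = 10.0271, so α = μ·10.0271 = 7.019 and β = (1−μ)·10.0271 = 3.008.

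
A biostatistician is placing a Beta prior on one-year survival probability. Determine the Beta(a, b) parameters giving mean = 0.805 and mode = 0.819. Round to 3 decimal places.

a = 36.685, b = 8.886

With s = a+b: μ = a/s and mode = (a−1)/(s−2). Eliminating a = μs,
μs − 1 = m(s−2) ⇒ s(μ−m) = 1−2m ⇒ s = -0.638/-0.014 = 45.5714.
So a = μs = 36.685, b = (1−μ)s = 8.886.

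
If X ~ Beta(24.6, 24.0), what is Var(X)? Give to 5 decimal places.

0.00504

μ = 24.6/48.6 = 0.506173; Var = μ(1−μ)/(α+β+1) = 0.2499619/49.6 = 0.00504.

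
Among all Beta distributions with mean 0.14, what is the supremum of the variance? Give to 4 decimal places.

For fixed mean μ the Beta variance is μ(1−μ)/(α+β+1), increasing as α+β decreases.
Its least upper bound (not attained) is μ(1−μ) = 0.14·0.86 = 0.1204.

0.1204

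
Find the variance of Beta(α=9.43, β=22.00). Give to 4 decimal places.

0.0065

α+β = 31.43 and αβ = 207.4600, so Var = αβ/[(α+β)²(α+β+1)] = 207.4600/32035.810107 = 0.0065.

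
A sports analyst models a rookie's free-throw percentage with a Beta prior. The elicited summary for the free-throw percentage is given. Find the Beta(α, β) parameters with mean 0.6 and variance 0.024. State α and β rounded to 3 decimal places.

α = 5.400, β = 3.600

By moment matching, α+β = μ(1−μ)/σ² − 1 = (0.6·0.4)/0.024 − 1 = 10.0000 − 1 = 9.0000.
Since α/(α+β) = μ, α = 0.6·9.0000 = 5.400 and β = 0.4·9.0000 = 3.600.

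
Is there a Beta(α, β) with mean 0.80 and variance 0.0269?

A Beta with mean μ has variance μ(1−μ)/(α+β+1) < μ(1−μ).
Here μ(1−μ) = 0.80×0.20 = 0.1600, and 0.0269 < 0.1600.

Yes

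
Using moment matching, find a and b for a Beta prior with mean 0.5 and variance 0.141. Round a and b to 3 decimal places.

Let s = a+b. The Beta variance is μ(1−μ)/(s+1).
So s+1 = μ(1−μ)/σ² = (0.5×0.5)/0.141 = 0.25/0.141 = 1.7730, giving s = 0.7730.
Then a = μs = 0.5×0.7730 = 0.387 and b = (1−μ)s = 0.5×0.7730 = 0.387.

a = 0.387, b = 0.387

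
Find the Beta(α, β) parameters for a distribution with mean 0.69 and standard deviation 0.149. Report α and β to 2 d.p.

α = 5.96, β = 2.68

Variance = 0.149² = 0.022201. The moment-matching identity α+β = μ(1−μ)/Var − 1 gives
α+β = 0.2139/0.022201 − 1 = 8.6347, so α = μ·8.6347 = 5.96 and β = (1−μ)·8.6347 = 2.68.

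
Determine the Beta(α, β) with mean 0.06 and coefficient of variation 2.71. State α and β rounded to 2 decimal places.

α = 0.07, β = 1.07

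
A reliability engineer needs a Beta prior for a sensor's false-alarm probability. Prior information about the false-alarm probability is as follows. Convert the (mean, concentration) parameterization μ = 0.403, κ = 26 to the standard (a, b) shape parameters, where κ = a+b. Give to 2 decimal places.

a = 10.48, b = 15.52

Split κ in proportion μ : (1−μ): a = 0.403·26 = 10.48, b = 26 − 10.48 = 15.52.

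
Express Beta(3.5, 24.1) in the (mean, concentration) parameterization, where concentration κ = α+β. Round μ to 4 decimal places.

μ = 0.1268, κ = 27.6

κ = α+β = 3.5+24.1 = 27.6; μ = α/κ = 3.5/27.6 = 0.1268.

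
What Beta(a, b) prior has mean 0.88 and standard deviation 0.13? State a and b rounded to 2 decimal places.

a = 4.62, b = 0.63

Variance = 0.13² = 0.0169. The moment-matching identity a+b = μ(1−μ)/Var − 1 gives
a+b = 0.1056/0.0169 − 1 = 5.2485, so a = μ·5.2485 = 4.62 and b = (1−μ)·5.2485 = 0.63.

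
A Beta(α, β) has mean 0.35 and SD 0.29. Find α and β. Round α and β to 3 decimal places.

First σ² = 0.0841. Setting α = μn, β = (1−μ)n with n = α+β,
μ(1−μ)/(n+1) = 0.0841 ⇒ n+1 = 0.2275/0.0841 = 2.7051 ⇒ n = 1.7051.
Hence α = 0.35×1.7051 = 0.597, β = 0.65×1.7051 = 1.108.

α = 0.597, β = 1.108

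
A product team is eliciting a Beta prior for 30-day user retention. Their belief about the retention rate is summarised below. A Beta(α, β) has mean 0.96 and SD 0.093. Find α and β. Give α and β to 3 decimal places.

σ² = 0.093² = 0.008649.
With s = α+β, Var = μ(1−μ)/(s+1), so s+1 = (0.96×0.04)/0.008649 = 4.4398 and s = 3.4398.
α = μs = 3.302, β = (1−μ)s = 0.138.

α = 3.302, β = 0.138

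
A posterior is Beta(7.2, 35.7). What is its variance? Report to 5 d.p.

0.00318

Var = αβ/[(α+β)²(α+β+1)] = (7.2×35.7)/(42.9²×43.9) = 257.04/80793.999 = 0.00318.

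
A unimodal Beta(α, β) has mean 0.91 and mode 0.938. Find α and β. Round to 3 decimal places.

Let s = α+β. Mean gives α = μs = 0.91s; mode gives (α−1)/(s−2) = 0.938.
Substituting: 0.91s − 1 = 0.938(s−2) = 0.938s − 1.876, so -0.028s = -0.876 and s = 31.2857.
Then α = 0.91×31.2857 = 28.470 and β = s−α = 2.816.

α = 28.470, β = 2.816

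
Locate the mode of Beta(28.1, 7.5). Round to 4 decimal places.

0.8065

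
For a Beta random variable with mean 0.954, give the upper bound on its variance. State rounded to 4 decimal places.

0.0439

Var = μ(1−μ)/(α+β+1), which approaches μ(1−μ) as α+β → 0.
So the supremum is μ(1−μ) = 0.954×0.046 = 0.0439.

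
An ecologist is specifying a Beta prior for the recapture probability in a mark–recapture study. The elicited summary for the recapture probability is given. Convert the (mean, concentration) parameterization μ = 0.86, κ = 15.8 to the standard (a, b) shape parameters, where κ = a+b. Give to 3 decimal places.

a = 13.588, b = 2.212

a = μκ = 0.86×15.8 = 13.588 and b = (1−μ)κ = 0.14×15.8 = 2.212.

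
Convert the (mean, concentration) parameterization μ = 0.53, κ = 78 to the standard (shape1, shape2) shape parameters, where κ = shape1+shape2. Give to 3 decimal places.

shape1 = 41.340, shape2 = 36.660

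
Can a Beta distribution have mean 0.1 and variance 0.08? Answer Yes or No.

A Beta with mean μ has variance μ(1−μ)/(α+β+1) < μ(1−μ).
Here μ(1−μ) = 0.1×0.9 = 0.09, and 0.08 < 0.09.

Yes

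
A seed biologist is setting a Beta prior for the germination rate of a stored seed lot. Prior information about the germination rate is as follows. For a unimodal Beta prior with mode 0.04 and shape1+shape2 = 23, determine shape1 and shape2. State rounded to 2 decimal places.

Since the density peak of Beta(shape1,shape2) is at (shape1−1)/(shape1+shape2−2),
shape1 = 1 + 0.04(23−2) = 1.84 and shape2 = 23 − 1.84 = 21.16.

shape1 = 1.84, shape2 = 21.16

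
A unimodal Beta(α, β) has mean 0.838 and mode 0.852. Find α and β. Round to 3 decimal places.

Let s = α+β. Mean gives α = μs = 0.838s; mode gives (α−1)/(s−2) = 0.852.
Substituting: 0.838s − 1 = 0.852(s−2) = 0.852s − 1.704, so -0.014s = -0.704 and s = 50.2857.
Then α = 0.838×50.2857 = 42.139 and β = s−α = 8.146.

α = 42.139, β = 8.146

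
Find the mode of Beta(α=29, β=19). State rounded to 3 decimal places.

The density x^(α−1)(1−x)^(β−1) is maximised at (α−1)/(α+β−2) = 28/46 = 0.609.

0.609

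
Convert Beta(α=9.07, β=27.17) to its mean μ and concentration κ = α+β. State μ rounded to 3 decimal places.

μ = 0.250, κ = 36.24

κ = α+β = 9.07+27.17 = 36.24; μ = α/κ = 9.07/36.24 = 0.250.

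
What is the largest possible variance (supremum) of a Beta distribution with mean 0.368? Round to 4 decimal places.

0.2326

Var = μ(1−μ)/(α+β+1), which approaches μ(1−μ) as α+β → 0.
So the supremum is μ(1−μ) = 0.368×0.632 = 0.2326.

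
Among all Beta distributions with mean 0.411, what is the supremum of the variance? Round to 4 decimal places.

0.2421

For fixed mean μ the Beta variance is μ(1−μ)/(α+β+1), increasing as α+β decreases.
Its least upper bound (not attained) is μ(1−μ) = 0.411·0.589 = 0.2421.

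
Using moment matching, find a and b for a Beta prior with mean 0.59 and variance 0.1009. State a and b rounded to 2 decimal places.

a = 0.82, b = 0.57

Write ν = a+b; then a = μν and Var = μ(1−μ)/(ν+1).
ν = μ(1−μ)/Var − 1 = 0.2419/0.1009 − 1 = 1.3974.
a = 0.59·1.3974 = 0.82, b = 0.41·1.3974 = 0.57.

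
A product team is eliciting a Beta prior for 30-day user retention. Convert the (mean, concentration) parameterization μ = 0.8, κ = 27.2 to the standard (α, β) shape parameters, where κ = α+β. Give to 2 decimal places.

α = 21.76, β = 5.44

α = μκ = 0.8×27.2 = 21.76 and β = (1−μ)κ = 0.2×27.2 = 5.44.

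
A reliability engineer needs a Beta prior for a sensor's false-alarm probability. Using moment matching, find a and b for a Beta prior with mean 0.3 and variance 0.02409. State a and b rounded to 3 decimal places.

Write ν = a+b; then a = μν and Var = μ(1−μ)/(ν+1).
ν = μ(1−μ)/Var − 1 = 0.21/0.02409 − 1 = 7.7173.
a = 0.3·7.7173 = 2.315, b = 0.7·7.7173 = 5.402.

a = 2.315, b = 5.402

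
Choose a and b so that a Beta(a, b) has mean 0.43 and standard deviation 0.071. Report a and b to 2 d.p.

Variance = 0.071² = 0.005041. The moment-matching identity a+b = μ(1−μ)/Var − 1 gives
a+b = 0.2451/0.005041 − 1 = 47.6213, so a = μ·47.6213 = 20.48 and b = (1−μ)·47.6213 = 27.14.

a = 20.48, b = 27.14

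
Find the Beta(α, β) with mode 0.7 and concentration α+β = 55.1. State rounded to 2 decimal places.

α = 38.17, β = 16.93

Mode = (α−1)/(κ−2) with κ = α+β, so α−1 = 0.7·53.1 = 37.17.
α = 38.17; β = κ − α = 16.93.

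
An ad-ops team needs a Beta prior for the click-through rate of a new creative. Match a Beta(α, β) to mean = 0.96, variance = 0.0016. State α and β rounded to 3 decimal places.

α = 22.080, β = 0.920

Write ν = α+β; then α = μν and Var = μ(1−μ)/(ν+1).
ν = μ(1−μ)/Var − 1 = 0.0384/0.0016 − 1 = 23.0000.
α = 0.96·23.0000 = 22.080, β = 0.04·23.0000 = 0.920.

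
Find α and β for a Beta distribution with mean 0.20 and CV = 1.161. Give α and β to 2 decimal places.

Var = (CV·μ)² = (1.161×0.20)² = 0.053917.
α+β = μ(1−μ)/Var − 1 = 0.1600/0.053917 − 1 = 1.9675.
Thus α = 0.20·1.9675 = 0.39 and β = 0.80·1.9675 = 1.57.

α = 0.39, β = 1.57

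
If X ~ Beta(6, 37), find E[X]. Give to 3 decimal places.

E[X] = α/(α+β) = 6/43 = 0.140.

0.140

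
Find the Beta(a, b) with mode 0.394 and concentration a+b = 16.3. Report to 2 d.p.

a = 6.63, b = 9.67

For a,b>1 the mode is (a−1)/(a+b−2), so a = mode·(κ−2)+1 = 0.394×14.3+1 = 6.63.
And b = (1−mode)·(κ−2)+1 = 0.606×14.3+1 = 9.67.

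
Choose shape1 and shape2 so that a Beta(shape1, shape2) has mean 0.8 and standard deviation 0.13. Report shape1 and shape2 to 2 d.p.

Variance = 0.13² = 0.0169. The moment-matching identity shape1+shape2 = μ(1−μ)/Var − 1 gives
shape1+shape2 = 0.16/0.0169 − 1 = 8.4675, so shape1 = μ·8.4675 = 6.77 and shape2 = (1−μ)·8.4675 = 1.69.

shape1 = 6.77, shape2 = 1.69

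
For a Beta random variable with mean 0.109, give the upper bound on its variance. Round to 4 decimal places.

0.0971

Var = μ(1−μ)/(α+β+1), which approaches μ(1−μ) as α+β → 0.
So the supremum is μ(1−μ) = 0.109×0.891 = 0.0971.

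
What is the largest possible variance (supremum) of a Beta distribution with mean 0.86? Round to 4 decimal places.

0.1204

Var = μ(1−μ)/(α+β+1), which approaches μ(1−μ) as α+β → 0.
So the supremum is μ(1−μ) = 0.86×0.14 = 0.1204.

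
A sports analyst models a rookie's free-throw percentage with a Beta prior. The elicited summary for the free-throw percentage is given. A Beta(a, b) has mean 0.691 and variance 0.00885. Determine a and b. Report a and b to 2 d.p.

a = 15.98, b = 7.15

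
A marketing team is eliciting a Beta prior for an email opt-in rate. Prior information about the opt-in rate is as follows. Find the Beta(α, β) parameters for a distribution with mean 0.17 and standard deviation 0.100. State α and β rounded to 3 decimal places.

α = 2.229, β = 10.881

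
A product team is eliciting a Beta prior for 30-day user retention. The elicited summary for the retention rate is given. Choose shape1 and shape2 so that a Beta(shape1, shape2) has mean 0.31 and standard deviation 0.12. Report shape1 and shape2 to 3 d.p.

shape1 = 4.295, shape2 = 9.559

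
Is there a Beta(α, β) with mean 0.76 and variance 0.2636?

No

The Beta variance bound is σ² < μ(1−μ).
Here μ(1−μ) = 0.76×0.24 = 0.1824, and 0.2636 ≥ 0.1824.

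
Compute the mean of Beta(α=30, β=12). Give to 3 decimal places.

0.714

The Beta mean is α/(α+β) = 30/(30+12) = 0.714.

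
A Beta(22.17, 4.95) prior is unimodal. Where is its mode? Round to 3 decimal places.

0.843

With α,β > 1, mode = (α−1)/(α+β−2) = 21.17/25.12 = 0.843.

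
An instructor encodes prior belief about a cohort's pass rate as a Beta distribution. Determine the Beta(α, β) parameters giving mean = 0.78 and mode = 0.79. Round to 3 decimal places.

α = 45.240, β = 12.760

Let s = α+β. Mean gives α = μs = 0.78s; mode gives (α−1)/(s−2) = 0.79.
Substituting: 0.78s − 1 = 0.79(s−2) = 0.79s − 1.58, so -0.01s = -0.58 and s = 58.0000.
Then α = 0.78×58.0000 = 45.240 and β = s−α = 12.760.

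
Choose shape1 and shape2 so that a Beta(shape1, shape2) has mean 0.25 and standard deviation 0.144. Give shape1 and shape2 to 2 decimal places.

shape1 = 2.01, shape2 = 6.03

First σ² = 0.020736. Setting shape1 = μn, shape2 = (1−μ)n with n = shape1+shape2,
μ(1−μ)/(n+1) = 0.020736 ⇒ n+1 = 0.1875/0.020736 = 9.0422 ⇒ n = 8.0422.
Hence shape1 = 0.25×8.0422 = 2.01, shape2 = 0.75×8.0422 = 6.03.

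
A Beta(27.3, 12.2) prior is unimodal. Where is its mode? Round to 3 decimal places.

0.701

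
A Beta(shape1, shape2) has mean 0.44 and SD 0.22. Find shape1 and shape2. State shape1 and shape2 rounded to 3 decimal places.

shape1 = 1.800, shape2 = 2.291

σ² = 0.22² = 0.0484.
With s = shape1+shape2, Var = μ(1−μ)/(s+1), so s+1 = (0.44×0.56)/0.0484 = 5.0909 and s = 4.0909.
shape1 = μs = 1.800, shape2 = (1−μ)s = 2.291.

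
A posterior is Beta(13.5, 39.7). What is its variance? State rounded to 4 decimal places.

0.0035

μ = 13.5/53.2 = 0.253759; Var = μ(1−μ)/(α+β+1) = 0.1893656/54.2 = 0.0035.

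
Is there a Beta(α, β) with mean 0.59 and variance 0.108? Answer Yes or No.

The Beta variance bound is σ² < μ(1−μ).
Here μ(1−μ) = 0.59×0.41 = 0.2419, and 0.108 < 0.2419.

Yes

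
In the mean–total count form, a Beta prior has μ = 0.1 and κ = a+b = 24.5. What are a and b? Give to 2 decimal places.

a = 2.45, b = 22.05

a = μκ = 0.1×24.5 = 2.45 and b = (1−μ)κ = 0.9×24.5 = 22.05.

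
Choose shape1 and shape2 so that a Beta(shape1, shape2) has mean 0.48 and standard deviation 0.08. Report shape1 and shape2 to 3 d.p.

shape1 = 18.240, shape2 = 19.760

σ² = 0.08² = 0.0064.
With s = shape1+shape2, Var = μ(1−μ)/(s+1), so s+1 = (0.48×0.52)/0.0064 = 39.0000 and s = 38.0000.
shape1 = μs = 18.240, shape2 = (1−μ)s = 19.760.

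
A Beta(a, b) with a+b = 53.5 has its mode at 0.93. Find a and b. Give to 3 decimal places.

For a,b>1 the mode is (a−1)/(a+b−2), so a = mode·(κ−2)+1 = 0.93×51.5+1 = 48.895.
And b = (1−mode)·(κ−2)+1 = 0.07×51.5+1 = 4.605.

a = 48.895, b = 4.605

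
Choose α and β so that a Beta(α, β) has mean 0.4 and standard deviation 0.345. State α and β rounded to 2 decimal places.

σ² = 0.345² = 0.119025.
With s = α+β, Var = μ(1−μ)/(s+1), so s+1 = (0.4×0.6)/0.119025 = 2.0164 and s = 1.0164.
α = μs = 0.41, β = (1−μ)s = 0.61.

α = 0.41, β = 0.61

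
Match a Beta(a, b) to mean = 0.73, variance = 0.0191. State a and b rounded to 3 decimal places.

Write ν = a+b; then a = μν and Var = μ(1−μ)/(ν+1).
ν = μ(1−μ)/Var − 1 = 0.1971/0.0191 − 1 = 9.3194.
a = 0.73·9.3194 = 6.803, b = 0.27·9.3194 = 2.516.

a = 6.803, b = 2.516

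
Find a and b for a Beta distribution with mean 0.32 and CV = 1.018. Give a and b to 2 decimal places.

σ = CV·μ = 1.018×0.32 = 0.32576, so σ² = 0.106120.
s+1 = μ(1−μ)/σ² = 0.2176/0.106120 = 2.0505, so s = a+b = 1.0505.
a = μs = 0.34, b = (1−μ)s = 0.71.

a = 0.34, b = 0.71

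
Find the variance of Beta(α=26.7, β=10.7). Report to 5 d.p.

0.00532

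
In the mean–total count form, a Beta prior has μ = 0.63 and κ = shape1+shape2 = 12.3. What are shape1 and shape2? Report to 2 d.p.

shape1 = 7.75, shape2 = 4.55

Split κ in proportion μ : (1−μ): shape1 = 0.63·12.3 = 7.75, shape2 = 12.3 − 7.75 = 4.55.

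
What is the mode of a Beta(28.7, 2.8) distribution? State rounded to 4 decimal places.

0.9390

The density x^(α−1)(1−x)^(β−1) is maximised at (α−1)/(α+β−2) = 27.7/29.5 = 0.9390.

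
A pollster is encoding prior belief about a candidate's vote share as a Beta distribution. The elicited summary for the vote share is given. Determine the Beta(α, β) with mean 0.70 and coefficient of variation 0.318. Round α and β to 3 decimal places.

α = 2.267, β = 0.971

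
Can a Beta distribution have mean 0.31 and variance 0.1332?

Yes

The Beta variance bound is σ² < μ(1−μ).
Here μ(1−μ) = 0.31×0.69 = 0.2139, and 0.1332 < 0.2139.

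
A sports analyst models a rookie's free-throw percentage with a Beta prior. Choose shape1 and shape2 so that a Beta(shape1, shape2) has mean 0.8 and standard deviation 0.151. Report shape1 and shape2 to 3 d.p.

Variance = 0.151² = 0.022801. The moment-matching identity shape1+shape2 = μ(1−μ)/Var − 1 gives
shape1+shape2 = 0.16/0.022801 − 1 = 6.0172, so shape1 = μ·6.0172 = 4.814 and shape2 = (1−μ)·6.0172 = 1.203.

shape1 = 4.814, shape2 = 1.203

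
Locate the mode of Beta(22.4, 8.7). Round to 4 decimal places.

With α,β > 1, mode = (α−1)/(α+β−2) = 21.4/29.1 = 0.7354.

0.7354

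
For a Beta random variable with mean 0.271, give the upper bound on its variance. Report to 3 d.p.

Var = μ(1−μ)/(α+β+1), which approaches μ(1−μ) as α+β → 0.
So the supremum is μ(1−μ) = 0.271×0.729 = 0.198.

0.198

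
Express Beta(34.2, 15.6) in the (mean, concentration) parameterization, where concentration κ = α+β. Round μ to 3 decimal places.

κ = α+β = 34.2+15.6 = 49.8; μ = α/κ = 34.2/49.8 = 0.687.

μ = 0.687, κ = 49.8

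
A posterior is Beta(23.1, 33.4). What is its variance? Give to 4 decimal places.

μ = 23.1/56.5 = 0.408850; Var = μ(1−μ)/(α+β+1) = 0.2416916/57.5 = 0.0042.

0.0042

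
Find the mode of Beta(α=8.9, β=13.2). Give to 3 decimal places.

The density x^(α−1)(1−x)^(β−1) is maximised at (α−1)/(α+β−2) = 7.9/20.1 = 0.393.

0.393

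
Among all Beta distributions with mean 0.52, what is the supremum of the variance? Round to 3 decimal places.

Var = μ(1−μ)/(α+β+1), which approaches μ(1−μ) as α+β → 0.
So the supremum is μ(1−μ) = 0.52×0.48 = 0.250.

0.250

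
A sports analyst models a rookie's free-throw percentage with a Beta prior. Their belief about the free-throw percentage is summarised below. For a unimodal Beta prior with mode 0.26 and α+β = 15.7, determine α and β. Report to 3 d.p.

α = 4.562, β = 11.138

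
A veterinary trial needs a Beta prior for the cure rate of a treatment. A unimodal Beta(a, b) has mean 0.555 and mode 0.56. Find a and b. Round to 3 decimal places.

a = 13.320, b = 10.680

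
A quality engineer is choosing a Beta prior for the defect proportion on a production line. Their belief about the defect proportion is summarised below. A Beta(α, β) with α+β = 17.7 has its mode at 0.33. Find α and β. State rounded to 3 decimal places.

α = 6.181, β = 11.519

Since the density peak of Beta(α,β) is at (α−1)/(α+β−2),
α = 1 + 0.33(17.7−2) = 6.181 and β = 17.7 − 6.181 = 11.519.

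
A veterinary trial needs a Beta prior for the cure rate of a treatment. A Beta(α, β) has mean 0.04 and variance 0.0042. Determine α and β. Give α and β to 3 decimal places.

By moment matching, α+β = μ(1−μ)/σ² − 1 = (0.04·0.96)/0.0042 − 1 = 9.1429 − 1 = 8.1429.
Since α/(α+β) = μ, α = 0.04·8.1429 = 0.326 and β = 0.96·8.1429 = 7.817.

α = 0.326, β = 7.817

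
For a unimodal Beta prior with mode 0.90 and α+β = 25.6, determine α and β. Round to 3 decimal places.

Since the density peak of Beta(α,β) is at (α−1)/(α+β−2),
α = 1 + 0.90(25.6−2) = 22.240 and β = 25.6 − 22.240 = 3.360.

α = 22.240, β = 3.360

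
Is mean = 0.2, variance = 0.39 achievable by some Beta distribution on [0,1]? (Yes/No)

For any Beta, Var(X) < E[X]·(1−E[X]).
Here μ(1−μ) = 0.2×0.8 = 0.16, and 0.39 ≥ 0.16.

No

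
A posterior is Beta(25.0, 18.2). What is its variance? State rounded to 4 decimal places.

α+β = 43.2 and αβ = 455.00, so Var = αβ/[(α+β)²(α+β+1)] = 455.00/82487.808 = 0.0055.

0.0055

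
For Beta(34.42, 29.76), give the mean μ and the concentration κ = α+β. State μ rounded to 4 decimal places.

κ = α+β = 34.42+29.76 = 64.18; μ = α/κ = 34.42/64.18 = 0.5363.

μ = 0.5363, κ = 64.18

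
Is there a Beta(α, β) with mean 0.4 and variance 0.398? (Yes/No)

No

For any Beta, Var(X) < E[X]·(1−E[X]).
Here μ(1−μ) = 0.4×0.6 = 0.24, and 0.398 ≥ 0.24.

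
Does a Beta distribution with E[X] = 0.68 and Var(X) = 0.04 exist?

Yes

The Beta variance bound is σ² < μ(1−μ).
Here μ(1−μ) = 0.68×0.32 = 0.2176, and 0.04 < 0.2176.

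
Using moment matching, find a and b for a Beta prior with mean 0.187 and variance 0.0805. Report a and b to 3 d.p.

a = 0.166, b = 0.722

Write ν = a+b; then a = μν and Var = μ(1−μ)/(ν+1).
ν = μ(1−μ)/Var − 1 = 0.152031/0.0805 − 1 = 0.8886.
a = 0.187·0.8886 = 0.166, b = 0.813·0.8886 = 0.722.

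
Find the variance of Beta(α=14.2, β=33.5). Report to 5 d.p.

α+β = 47.7 and αβ = 475.70, so Var = αβ/[(α+β)²(α+β+1)] = 475.70/110806.623 = 0.00429.

0.00429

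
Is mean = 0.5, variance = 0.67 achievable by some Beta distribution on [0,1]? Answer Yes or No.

No

A Beta with mean μ has variance μ(1−μ)/(α+β+1) < μ(1−μ).
Here μ(1−μ) = 0.5×0.5 = 0.25, and 0.67 ≥ 0.25.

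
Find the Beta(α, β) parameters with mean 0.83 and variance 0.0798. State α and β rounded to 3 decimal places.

Write ν = α+β; then α = μν and Var = μ(1−μ)/(ν+1).
ν = μ(1−μ)/Var − 1 = 0.1411/0.0798 − 1 = 0.7682.
α = 0.83·0.7682 = 0.638, β = 0.17·0.7682 = 0.131.

α = 0.638, β = 0.131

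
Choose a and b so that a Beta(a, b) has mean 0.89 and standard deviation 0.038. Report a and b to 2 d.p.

First σ² = 0.001444. Setting a = μn, b = (1−μ)n with n = a+b,
μ(1−μ)/(n+1) = 0.001444 ⇒ n+1 = 0.0979/0.001444 = 67.7978 ⇒ n = 66.7978.
Hence a = 0.89×66.7978 = 59.45, b = 0.11×66.7978 = 7.35.

a = 59.45, b = 7.35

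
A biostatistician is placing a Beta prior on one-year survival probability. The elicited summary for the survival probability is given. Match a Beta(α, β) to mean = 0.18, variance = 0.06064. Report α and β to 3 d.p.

By moment matching, α+β = μ(1−μ)/σ² − 1 = (0.18·0.82)/0.06064 − 1 = 2.4340 − 1 = 1.4340.
Since α/(α+β) = μ, α = 0.18·1.4340 = 0.258 and β = 0.82·1.4340 = 1.176.

α = 0.258, β = 1.176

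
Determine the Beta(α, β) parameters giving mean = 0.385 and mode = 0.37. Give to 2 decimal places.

With s = α+β: μ = α/s and mode = (α−1)/(s−2). Eliminating α = μs,
μs − 1 = m(s−2) ⇒ s(μ−m) = 1−2m ⇒ s = 0.26/0.015 = 17.3333.
So α = μs = 6.67, β = (1−μ)s = 10.66.

α = 6.67, β = 10.66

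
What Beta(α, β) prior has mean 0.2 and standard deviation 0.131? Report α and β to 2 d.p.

Variance = 0.131² = 0.017161. The moment-matching identity α+β = μ(1−μ)/Var − 1 gives
α+β = 0.16/0.017161 − 1 = 8.3235, so α = μ·8.3235 = 1.66 and β = (1−μ)·8.3235 = 6.66.

α = 1.66, β = 6.66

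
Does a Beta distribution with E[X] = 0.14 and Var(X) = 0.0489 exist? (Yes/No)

Yes

The Beta variance bound is σ² < μ(1−μ).
Here μ(1−μ) = 0.14×0.86 = 0.1204, and 0.0489 < 0.1204.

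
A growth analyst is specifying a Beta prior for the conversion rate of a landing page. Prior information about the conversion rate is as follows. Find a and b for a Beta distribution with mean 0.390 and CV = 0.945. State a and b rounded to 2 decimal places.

a = 0.29, b = 0.46

Var = (CV·μ)² = (0.945×0.390)² = 0.135829.
a+b = μ(1−μ)/Var − 1 = 0.237900/0.135829 − 1 = 0.7515.
Thus a = 0.390·0.7515 = 0.29 and b = 0.610·0.7515 = 0.46.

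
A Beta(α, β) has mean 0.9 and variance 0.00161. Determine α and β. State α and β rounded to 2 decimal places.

Let s = α+β. The Beta variance is μ(1−μ)/(s+1).
So s+1 = μ(1−μ)/σ² = (0.9×0.1)/0.00161 = 0.09/0.00161 = 55.9006, giving s = 54.9006.
Then α = μs = 0.9×54.9006 = 49.41 and β = (1−μ)s = 0.1×54.9006 = 5.49.

α = 49.41, β = 5.49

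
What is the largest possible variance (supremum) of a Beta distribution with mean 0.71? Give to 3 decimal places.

0.206

For fixed mean μ the Beta variance is μ(1−μ)/(α+β+1), increasing as α+β decreases.
Its least upper bound (not attained) is μ(1−μ) = 0.71·0.29 = 0.206.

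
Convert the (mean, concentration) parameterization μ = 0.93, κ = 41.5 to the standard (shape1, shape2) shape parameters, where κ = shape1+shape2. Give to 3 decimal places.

shape1 = 38.595, shape2 = 2.905

Split κ in proportion μ : (1−μ): shape1 = 0.93·41.5 = 38.595, shape2 = 41.5 − 38.595 = 2.905.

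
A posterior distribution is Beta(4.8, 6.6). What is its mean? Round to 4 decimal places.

E[X] = α/(α+β) = 4.8/11.4 = 0.4211.

0.4211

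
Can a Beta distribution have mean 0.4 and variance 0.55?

No

The Beta variance bound is σ² < μ(1−μ).
Here μ(1−μ) = 0.4×0.6 = 0.24, and 0.55 ≥ 0.24.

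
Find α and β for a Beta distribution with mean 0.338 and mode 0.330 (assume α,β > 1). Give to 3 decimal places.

α = 14.365, β = 28.135

With s = α+β: μ = α/s and mode = (α−1)/(s−2). Eliminating α = μs,
μs − 1 = m(s−2) ⇒ s(μ−m) = 1−2m ⇒ s = 0.340/0.008 = 42.5000.
So α = μs = 14.365, β = (1−μ)s = 28.135.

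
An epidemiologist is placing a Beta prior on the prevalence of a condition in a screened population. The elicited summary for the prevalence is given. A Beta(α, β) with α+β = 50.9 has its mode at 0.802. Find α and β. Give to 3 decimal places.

α = 40.218, β = 10.682

For α,β>1 the mode is (α−1)/(α+β−2), so α = mode·(κ−2)+1 = 0.802×48.9+1 = 40.218.
And β = (1−mode)·(κ−2)+1 = 0.198×48.9+1 = 10.682.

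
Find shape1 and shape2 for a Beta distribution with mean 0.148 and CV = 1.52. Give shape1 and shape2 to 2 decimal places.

Var = (CV·μ)² = (1.52×0.148)² = 0.050607.
shape1+shape2 = μ(1−μ)/Var − 1 = 0.126096/0.050607 − 1 = 1.4917.
Thus shape1 = 0.148·1.4917 = 0.22 and shape2 = 0.852·1.4917 = 1.27.

shape1 = 0.22, shape2 = 1.27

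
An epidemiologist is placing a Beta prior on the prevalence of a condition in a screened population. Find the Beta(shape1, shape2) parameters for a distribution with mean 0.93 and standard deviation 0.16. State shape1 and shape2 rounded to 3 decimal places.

shape1 = 1.435, shape2 = 0.108

First σ² = 0.0256. Setting shape1 = μn, shape2 = (1−μ)n with n = shape1+shape2,
μ(1−μ)/(n+1) = 0.0256 ⇒ n+1 = 0.0651/0.0256 = 2.5430 ⇒ n = 1.5430.
Hence shape1 = 0.93×1.5430 = 1.435, shape2 = 0.07×1.5430 = 0.108.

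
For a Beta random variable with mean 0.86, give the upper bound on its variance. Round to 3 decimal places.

0.120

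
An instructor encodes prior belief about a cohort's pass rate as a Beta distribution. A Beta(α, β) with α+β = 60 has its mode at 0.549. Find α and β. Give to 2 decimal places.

α = 32.84, β = 27.16

Mode = (α−1)/(κ−2) with κ = α+β, so α−1 = 0.549·58 = 31.84.
α = 32.84; β = κ − α = 27.16.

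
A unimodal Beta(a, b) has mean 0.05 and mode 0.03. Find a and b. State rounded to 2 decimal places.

With s = a+b: μ = a/s and mode = (a−1)/(s−2). Eliminating a = μs,
μs − 1 = m(s−2) ⇒ s(μ−m) = 1−2m ⇒ s = 0.94/0.02 = 47.0000.
So a = μs = 2.35, b = (1−μ)s = 44.65.

a = 2.35, b = 44.65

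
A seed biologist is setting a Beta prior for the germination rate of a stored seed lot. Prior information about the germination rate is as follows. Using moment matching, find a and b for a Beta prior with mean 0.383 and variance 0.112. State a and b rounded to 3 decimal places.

Write ν = a+b; then a = μν and Var = μ(1−μ)/(ν+1).
ν = μ(1−μ)/Var − 1 = 0.236311/0.112 − 1 = 1.1099.
a = 0.383·1.1099 = 0.425, b = 0.617·1.1099 = 0.685.

a = 0.425, b = 0.685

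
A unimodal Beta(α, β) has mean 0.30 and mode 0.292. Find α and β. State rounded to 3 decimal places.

With s = α+β: μ = α/s and mode = (α−1)/(s−2). Eliminating α = μs,
μs − 1 = m(s−2) ⇒ s(μ−m) = 1−2m ⇒ s = 0.416/0.008 = 52.0000.
So α = μs = 15.600, β = (1−μ)s = 36.400.

α = 15.600, β = 36.400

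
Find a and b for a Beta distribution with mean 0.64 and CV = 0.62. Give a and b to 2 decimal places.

σ = CV·μ = 0.62×0.64 = 0.39680, so σ² = 0.157450.
s+1 = μ(1−μ)/σ² = 0.2304/0.157450 = 1.4633, so s = a+b = 0.4633.
a = μs = 0.30, b = (1−μ)s = 0.17.

a = 0.30, b = 0.17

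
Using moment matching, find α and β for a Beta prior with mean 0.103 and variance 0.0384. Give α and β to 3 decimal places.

α = 0.145, β = 1.261

Write ν = α+β; then α = μν and Var = μ(1−μ)/(ν+1).
ν = μ(1−μ)/Var − 1 = 0.092391/0.0384 − 1 = 1.4060.
α = 0.103·1.4060 = 0.145, β = 0.897·1.4060 = 1.261.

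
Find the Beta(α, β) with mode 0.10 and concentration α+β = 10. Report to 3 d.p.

For α,β>1 the mode is (α−1)/(α+β−2), so α = mode·(κ−2)+1 = 0.10×8+1 = 1.800.
And β = (1−mode)·(κ−2)+1 = 0.90×8+1 = 8.200.

α = 1.800, β = 8.200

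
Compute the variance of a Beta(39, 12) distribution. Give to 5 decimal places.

0.00346

α+β = 51 and αβ = 468, so Var = αβ/[(α+β)²(α+β+1)] = 468/135252 = 0.00346.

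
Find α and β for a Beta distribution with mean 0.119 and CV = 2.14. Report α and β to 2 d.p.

α = 0.07, β = 0.54

Var = (CV·μ)² = (2.14×0.119)² = 0.064852.
α+β = μ(1−μ)/Var − 1 = 0.104839/0.064852 − 1 = 0.6166.
Thus α = 0.119·0.6166 = 0.07 and β = 0.881·0.6166 = 0.54.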